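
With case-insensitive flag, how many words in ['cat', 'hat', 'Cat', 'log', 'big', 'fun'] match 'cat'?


Case-insensitive matching: compare each word's lowercase form to 'cat'.
  'cat' -> lower='cat' -> MATCH
  'hat' -> lower='hat' -> no
  'Cat' -> lower='cat' -> MATCH
  'log' -> lower='log' -> no
  'big' -> lower='big' -> no
  'fun' -> lower='fun' -> no
Matches: ['cat', 'Cat']
Count: 2

2


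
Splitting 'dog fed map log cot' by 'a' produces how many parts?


Splitting by 'a' breaks the string at each occurrence of the separator.
Text: 'dog fed map log cot'
Parts after split:
  Part 1: 'dog fed m'
  Part 2: 'p log cot'
Total parts: 2

2


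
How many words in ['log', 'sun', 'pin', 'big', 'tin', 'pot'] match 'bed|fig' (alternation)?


Alternation 'bed|fig' matches either 'bed' or 'fig'.
Checking each word:
  'log' -> no
  'sun' -> no
  'pin' -> no
  'big' -> no
  'tin' -> no
  'pot' -> no
Matches: []
Count: 0

0


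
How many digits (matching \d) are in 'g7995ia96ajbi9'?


\d matches any digit 0-9.
Scanning 'g7995ia96ajbi9':
  pos 1: '7' -> DIGIT
  pos 2: '9' -> DIGIT
  pos 3: '9' -> DIGIT
  pos 4: '5' -> DIGIT
  pos 7: '9' -> DIGIT
  pos 8: '6' -> DIGIT
  pos 13: '9' -> DIGIT
Digits found: ['7', '9', '9', '5', '9', '6', '9']
Total: 7

7


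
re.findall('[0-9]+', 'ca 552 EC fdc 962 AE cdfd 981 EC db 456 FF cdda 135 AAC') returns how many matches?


Pattern '[0-9]+' finds one or more digits.
Text: 'ca 552 EC fdc 962 AE cdfd 981 EC db 456 FF cdda 135 AAC'
Scanning for matches:
  Match 1: '552'
  Match 2: '962'
  Match 3: '981'
  Match 4: '456'
  Match 5: '135'
Total matches: 5

5


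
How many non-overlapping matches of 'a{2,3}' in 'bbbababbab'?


Pattern 'a{2,3}' matches between 2 and 3 consecutive a's (greedy).
String: 'bbbababbab'
Finding runs of a's and applying greedy matching:
  Run at pos 3: 'a' (length 1)
  Run at pos 5: 'a' (length 1)
  Run at pos 8: 'a' (length 1)
Matches: []
Count: 0

0


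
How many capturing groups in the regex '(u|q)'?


To count capturing groups, count each '(' that starts a group.
Pattern: '(u|q)'
Walking through the pattern:
  Position 0: '(' -> group #1
Total capturing groups: 1

1


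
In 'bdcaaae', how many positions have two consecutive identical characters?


Looking for consecutive identical characters in 'bdcaaae':
  pos 0-1: 'b' vs 'd' -> different
  pos 1-2: 'd' vs 'c' -> different
  pos 2-3: 'c' vs 'a' -> different
  pos 3-4: 'a' vs 'a' -> MATCH ('aa')
  pos 4-5: 'a' vs 'a' -> MATCH ('aa')
  pos 5-6: 'a' vs 'e' -> different
Consecutive identical pairs: ['aa', 'aa']
Count: 2

2


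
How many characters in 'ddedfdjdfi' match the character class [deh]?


Character class [deh] matches any of: {d, e, h}
Scanning string 'ddedfdjdfi' character by character:
  pos 0: 'd' -> MATCH
  pos 1: 'd' -> MATCH
  pos 2: 'e' -> MATCH
  pos 3: 'd' -> MATCH
  pos 4: 'f' -> no
  pos 5: 'd' -> MATCH
  pos 6: 'j' -> no
  pos 7: 'd' -> MATCH
  pos 8: 'f' -> no
  pos 9: 'i' -> no
Total matches: 6

6


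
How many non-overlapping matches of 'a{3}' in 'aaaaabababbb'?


Pattern 'a{3}' matches exactly 3 consecutive a's (greedy, non-overlapping).
String: 'aaaaabababbb'
Scanning for runs of a's:
  Run at pos 0: 'aaaaa' (length 5) -> 1 match(es)
  Run at pos 6: 'a' (length 1) -> 0 match(es)
  Run at pos 8: 'a' (length 1) -> 0 match(es)
Matches found: ['aaa']
Total: 1

1


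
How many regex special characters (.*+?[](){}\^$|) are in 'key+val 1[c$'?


Regex special characters are: . * + ? [ ] ( ) { } \ ^ $ |
Scanning 'key+val 1[c$':
  pos 3: '+' -> SPECIAL
  pos 9: '[' -> SPECIAL
  pos 11: '$' -> SPECIAL
Special chars found: ['+', '[', '$']
Total: 3

3


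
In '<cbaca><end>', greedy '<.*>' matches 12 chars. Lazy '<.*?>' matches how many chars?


Greedy '<.*>' tries to match as MUCH as possible.
Lazy '<.*?>' tries to match as LITTLE as possible.

String: '<cbaca><end>'
Greedy '<.*>' starts at first '<' and extends to the LAST '>': '<cbaca><end>' (12 chars)
Lazy '<.*?>' starts at first '<' and stops at the FIRST '>': '<cbaca>' (7 chars)

7


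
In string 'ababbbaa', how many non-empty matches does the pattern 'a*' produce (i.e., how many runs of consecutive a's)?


Pattern 'a*' matches zero or more a's. We want non-empty runs of consecutive a's.
String: 'ababbbaa'
Walking through the string to find runs of a's:
  Run 1: positions 0-0 -> 'a'
  Run 2: positions 2-2 -> 'a'
  Run 3: positions 6-7 -> 'aa'
Non-empty runs found: ['a', 'a', 'aa']
Count: 3

3


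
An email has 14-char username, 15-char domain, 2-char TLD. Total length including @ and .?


An email address has format: username@domain.tld
Username length: 14
'@' character: 1
Domain length: 15
'.' character: 1
TLD length: 2
Total = 14 + 1 + 15 + 1 + 2 = 33

33


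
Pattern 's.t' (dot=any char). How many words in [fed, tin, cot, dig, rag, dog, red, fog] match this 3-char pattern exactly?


Pattern 's.t' means: starts with 's', any single char, ends with 't'.
Checking each word (must be exactly 3 chars):
  'fed' (len=3): no
  'tin' (len=3): no
  'cot' (len=3): no
  'dig' (len=3): no
  'rag' (len=3): no
  'dog' (len=3): no
  'red' (len=3): no
  'fog' (len=3): no
Matching words: []
Total: 0

0


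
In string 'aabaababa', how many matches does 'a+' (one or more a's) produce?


Pattern 'a+' matches one or more consecutive a's.
String: 'aabaababa'
Scanning for runs of a:
  Match 1: 'aa' (length 2)
  Match 2: 'aa' (length 2)
  Match 3: 'a' (length 1)
  Match 4: 'a' (length 1)
Total matches: 4

4


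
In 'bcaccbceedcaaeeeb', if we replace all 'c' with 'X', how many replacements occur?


re.sub('c', 'X', text) replaces every occurrence of 'c' with 'X'.
Text: 'bcaccbceedcaaeeeb'
Scanning for 'c':
  pos 1: 'c' -> replacement #1
  pos 3: 'c' -> replacement #2
  pos 4: 'c' -> replacement #3
  pos 6: 'c' -> replacement #4
  pos 10: 'c' -> replacement #5
Total replacements: 5

5


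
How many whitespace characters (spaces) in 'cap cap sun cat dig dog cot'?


\s matches whitespace characters (spaces, tabs, etc.).
Text: 'cap cap sun cat dig dog cot'
This text has 7 words separated by spaces.
Number of spaces = number of words - 1 = 7 - 1 = 6

6


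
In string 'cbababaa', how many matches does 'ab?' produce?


Pattern 'ab?' matches 'a' optionally followed by 'b'.
String: 'cbababaa'
Scanning left to right for 'a' then checking next char:
  Match 1: 'ab' (a followed by b)
  Match 2: 'ab' (a followed by b)
  Match 3: 'a' (a not followed by b)
  Match 4: 'a' (a not followed by b)
Total matches: 4

4


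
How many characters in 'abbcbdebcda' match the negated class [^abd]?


Negated class [^abd] matches any char NOT in {a, b, d}
Scanning 'abbcbdebcda':
  pos 0: 'a' -> no (excluded)
  pos 1: 'b' -> no (excluded)
  pos 2: 'b' -> no (excluded)
  pos 3: 'c' -> MATCH
  pos 4: 'b' -> no (excluded)
  pos 5: 'd' -> no (excluded)
  pos 6: 'e' -> MATCH
  pos 7: 'b' -> no (excluded)
  pos 8: 'c' -> MATCH
  pos 9: 'd' -> no (excluded)
  pos 10: 'a' -> no (excluded)
Total matches: 3

3


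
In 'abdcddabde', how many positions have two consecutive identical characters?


Looking for consecutive identical characters in 'abdcddabde':
  pos 0-1: 'a' vs 'b' -> different
  pos 1-2: 'b' vs 'd' -> different
  pos 2-3: 'd' vs 'c' -> different
  pos 3-4: 'c' vs 'd' -> different
  pos 4-5: 'd' vs 'd' -> MATCH ('dd')
  pos 5-6: 'd' vs 'a' -> different
  pos 6-7: 'a' vs 'b' -> different
  pos 7-8: 'b' vs 'd' -> different
  pos 8-9: 'd' vs 'e' -> different
Consecutive identical pairs: ['dd']
Count: 1

1


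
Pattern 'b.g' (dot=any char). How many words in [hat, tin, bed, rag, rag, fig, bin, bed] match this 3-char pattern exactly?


Pattern 'b.g' means: starts with 'b', any single char, ends with 'g'.
Checking each word (must be exactly 3 chars):
  'hat' (len=3): no
  'tin' (len=3): no
  'bed' (len=3): no
  'rag' (len=3): no
  'rag' (len=3): no
  'fig' (len=3): no
  'bin' (len=3): no
  'bed' (len=3): no
Matching words: []
Total: 0

0


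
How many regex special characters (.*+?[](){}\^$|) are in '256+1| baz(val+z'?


Regex special characters are: . * + ? [ ] ( ) { } \ ^ $ |
Scanning '256+1| baz(val+z':
  pos 3: '+' -> SPECIAL
  pos 5: '|' -> SPECIAL
  pos 10: '(' -> SPECIAL
  pos 14: '+' -> SPECIAL
Special chars found: ['+', '|', '(', '+']
Total: 4

4


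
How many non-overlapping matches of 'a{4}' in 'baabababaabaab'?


Pattern 'a{4}' matches exactly 4 consecutive a's (greedy, non-overlapping).
String: 'baabababaabaab'
Scanning for runs of a's:
  Run at pos 1: 'aa' (length 2) -> 0 match(es)
  Run at pos 4: 'a' (length 1) -> 0 match(es)
  Run at pos 6: 'a' (length 1) -> 0 match(es)
  Run at pos 8: 'aa' (length 2) -> 0 match(es)
  Run at pos 11: 'aa' (length 2) -> 0 match(es)
Matches found: []
Total: 0

0


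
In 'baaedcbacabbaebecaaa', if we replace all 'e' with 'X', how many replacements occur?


re.sub('e', 'X', text) replaces every occurrence of 'e' with 'X'.
Text: 'baaedcbacabbaebecaaa'
Scanning for 'e':
  pos 3: 'e' -> replacement #1
  pos 13: 'e' -> replacement #2
  pos 15: 'e' -> replacement #3
Total replacements: 3

3


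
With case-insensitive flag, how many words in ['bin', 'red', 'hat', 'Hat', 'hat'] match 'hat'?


Case-insensitive matching: compare each word's lowercase form to 'hat'.
  'bin' -> lower='bin' -> no
  'red' -> lower='red' -> no
  'hat' -> lower='hat' -> MATCH
  'Hat' -> lower='hat' -> MATCH
  'hat' -> lower='hat' -> MATCH
Matches: ['hat', 'Hat', 'hat']
Count: 3

3


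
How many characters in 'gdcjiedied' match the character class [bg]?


Character class [bg] matches any of: {b, g}
Scanning string 'gdcjiedied' character by character:
  pos 0: 'g' -> MATCH
  pos 1: 'd' -> no
  pos 2: 'c' -> no
  pos 3: 'j' -> no
  pos 4: 'i' -> no
  pos 5: 'e' -> no
  pos 6: 'd' -> no
  pos 7: 'i' -> no
  pos 8: 'e' -> no
  pos 9: 'd' -> no
Total matches: 1

1


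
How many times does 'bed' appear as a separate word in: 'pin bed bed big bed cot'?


Scanning each word for exact match 'bed':
  Word 1: 'pin' -> no
  Word 2: 'bed' -> MATCH
  Word 3: 'bed' -> MATCH
  Word 4: 'big' -> no
  Word 5: 'bed' -> MATCH
  Word 6: 'cot' -> no
Total matches: 3

3


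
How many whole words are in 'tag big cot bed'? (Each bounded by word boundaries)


Word boundaries (\b) mark the start/end of each word.
Text: 'tag big cot bed'
Splitting by whitespace:
  Word 1: 'tag'
  Word 2: 'big'
  Word 3: 'cot'
  Word 4: 'bed'
Total whole words: 4

4


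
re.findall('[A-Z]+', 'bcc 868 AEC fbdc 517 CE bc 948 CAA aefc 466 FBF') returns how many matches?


Pattern '[A-Z]+' finds one or more uppercase letters.
Text: 'bcc 868 AEC fbdc 517 CE bc 948 CAA aefc 466 FBF'
Scanning for matches:
  Match 1: 'AEC'
  Match 2: 'CE'
  Match 3: 'CAA'
  Match 4: 'FBF'
Total matches: 4

4


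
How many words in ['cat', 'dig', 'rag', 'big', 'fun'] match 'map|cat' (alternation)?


Alternation 'map|cat' matches either 'map' or 'cat'.
Checking each word:
  'cat' -> MATCH
  'dig' -> no
  'rag' -> no
  'big' -> no
  'fun' -> no
Matches: ['cat']
Count: 1

1


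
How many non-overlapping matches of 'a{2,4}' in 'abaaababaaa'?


Pattern 'a{2,4}' matches between 2 and 4 consecutive a's (greedy).
String: 'abaaababaaa'
Finding runs of a's and applying greedy matching:
  Run at pos 0: 'a' (length 1)
  Run at pos 2: 'aaa' (length 3)
  Run at pos 6: 'a' (length 1)
  Run at pos 8: 'aaa' (length 3)
Matches: ['aaa', 'aaa']
Count: 2

2


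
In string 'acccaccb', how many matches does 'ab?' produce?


Pattern 'ab?' matches 'a' optionally followed by 'b'.
String: 'acccaccb'
Scanning left to right for 'a' then checking next char:
  Match 1: 'a' (a not followed by b)
  Match 2: 'a' (a not followed by b)
Total matches: 2

2


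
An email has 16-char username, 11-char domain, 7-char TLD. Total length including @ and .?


An email address has format: username@domain.tld
Username length: 16
'@' character: 1
Domain length: 11
'.' character: 1
TLD length: 7
Total = 16 + 1 + 11 + 1 + 7 = 36

36


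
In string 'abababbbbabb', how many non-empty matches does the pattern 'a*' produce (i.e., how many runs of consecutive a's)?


Pattern 'a*' matches zero or more a's. We want non-empty runs of consecutive a's.
String: 'abababbbbabb'
Walking through the string to find runs of a's:
  Run 1: positions 0-0 -> 'a'
  Run 2: positions 2-2 -> 'a'
  Run 3: positions 4-4 -> 'a'
  Run 4: positions 9-9 -> 'a'
Non-empty runs found: ['a', 'a', 'a', 'a']
Count: 4

4


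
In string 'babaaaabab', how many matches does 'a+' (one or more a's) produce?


Pattern 'a+' matches one or more consecutive a's.
String: 'babaaaabab'
Scanning for runs of a:
  Match 1: 'a' (length 1)
  Match 2: 'aaaa' (length 4)
  Match 3: 'a' (length 1)
Total matches: 3

3


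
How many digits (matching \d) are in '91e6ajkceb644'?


\d matches any digit 0-9.
Scanning '91e6ajkceb644':
  pos 0: '9' -> DIGIT
  pos 1: '1' -> DIGIT
  pos 3: '6' -> DIGIT
  pos 10: '6' -> DIGIT
  pos 11: '4' -> DIGIT
  pos 12: '4' -> DIGIT
Digits found: ['9', '1', '6', '6', '4', '4']
Total: 6

6


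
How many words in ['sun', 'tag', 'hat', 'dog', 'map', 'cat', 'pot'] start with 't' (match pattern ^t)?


Pattern ^t anchors to start of word. Check which words begin with 't':
  'sun' -> no
  'tag' -> MATCH (starts with 't')
  'hat' -> no
  'dog' -> no
  'map' -> no
  'cat' -> no
  'pot' -> no
Matching words: ['tag']
Count: 1

1


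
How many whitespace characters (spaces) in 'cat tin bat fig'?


\s matches whitespace characters (spaces, tabs, etc.).
Text: 'cat tin bat fig'
This text has 4 words separated by spaces.
Number of spaces = number of words - 1 = 4 - 1 = 3

3


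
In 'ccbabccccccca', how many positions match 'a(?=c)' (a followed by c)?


Lookahead 'a(?=c)' matches 'a' only when followed by 'c'.
String: 'ccbabccccccca'
Checking each position where char is 'a':
  pos 3: 'a' -> no (next='b')
Matching positions: []
Count: 0

0


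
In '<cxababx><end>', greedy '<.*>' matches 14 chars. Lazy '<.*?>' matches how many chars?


Greedy '<.*>' tries to match as MUCH as possible.
Lazy '<.*?>' tries to match as LITTLE as possible.

String: '<cxababx><end>'
Greedy '<.*>' starts at first '<' and extends to the LAST '>': '<cxababx><end>' (14 chars)
Lazy '<.*?>' starts at first '<' and stops at the FIRST '>': '<cxababx>' (9 chars)

9


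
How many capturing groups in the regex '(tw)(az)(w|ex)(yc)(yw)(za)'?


To count capturing groups, count each '(' that starts a group.
Pattern: '(tw)(az)(w|ex)(yc)(yw)(za)'
Walking through the pattern:
  Position 0: '(' -> group #1
  Position 4: '(' -> group #2
  Position 8: '(' -> group #3
  Position 14: '(' -> group #4
  Position 18: '(' -> group #5
  Position 22: '(' -> group #6
Total capturing groups: 6

6


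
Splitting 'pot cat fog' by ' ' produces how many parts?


Splitting by ' ' breaks the string at each occurrence of the separator.
Text: 'pot cat fog'
Parts after split:
  Part 1: 'pot'
  Part 2: 'cat'
  Part 3: 'fog'
Total parts: 3

3


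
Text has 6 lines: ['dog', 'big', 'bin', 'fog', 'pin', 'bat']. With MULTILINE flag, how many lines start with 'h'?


With MULTILINE flag, ^ matches the start of each line.
Lines: ['dog', 'big', 'bin', 'fog', 'pin', 'bat']
Checking which lines start with 'h':
  Line 1: 'dog' -> no
  Line 2: 'big' -> no
  Line 3: 'bin' -> no
  Line 4: 'fog' -> no
  Line 5: 'pin' -> no
  Line 6: 'bat' -> no
Matching lines: []
Count: 0

0


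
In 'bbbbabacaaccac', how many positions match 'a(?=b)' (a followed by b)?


Lookahead 'a(?=b)' matches 'a' only when followed by 'b'.
String: 'bbbbabacaaccac'
Checking each position where char is 'a':
  pos 4: 'a' -> MATCH (next='b')
  pos 6: 'a' -> no (next='c')
  pos 8: 'a' -> no (next='a')
  pos 9: 'a' -> no (next='c')
  pos 12: 'a' -> no (next='c')
Matching positions: [4]
Count: 1

1


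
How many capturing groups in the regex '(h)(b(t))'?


To count capturing groups, count each '(' that starts a group.
Pattern: '(h)(b(t))'
Walking through the pattern:
  Position 0: '(' -> group #1
  Position 3: '(' -> group #2
  Position 5: '(' -> group #3
Total capturing groups: 3

3


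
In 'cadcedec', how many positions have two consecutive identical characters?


Looking for consecutive identical characters in 'cadcedec':
  pos 0-1: 'c' vs 'a' -> different
  pos 1-2: 'a' vs 'd' -> different
  pos 2-3: 'd' vs 'c' -> different
  pos 3-4: 'c' vs 'e' -> different
  pos 4-5: 'e' vs 'd' -> different
  pos 5-6: 'd' vs 'e' -> different
  pos 6-7: 'e' vs 'c' -> different
Consecutive identical pairs: []
Count: 0

0


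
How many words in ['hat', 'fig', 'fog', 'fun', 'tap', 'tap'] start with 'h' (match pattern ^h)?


Pattern ^h anchors to start of word. Check which words begin with 'h':
  'hat' -> MATCH (starts with 'h')
  'fig' -> no
  'fog' -> no
  'fun' -> no
  'tap' -> no
  'tap' -> no
Matching words: ['hat']
Count: 1

1


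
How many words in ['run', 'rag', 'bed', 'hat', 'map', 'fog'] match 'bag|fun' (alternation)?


Alternation 'bag|fun' matches either 'bag' or 'fun'.
Checking each word:
  'run' -> no
  'rag' -> no
  'bed' -> no
  'hat' -> no
  'map' -> no
  'fog' -> no
Matches: []
Count: 0

0


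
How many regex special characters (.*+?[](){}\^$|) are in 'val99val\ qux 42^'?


Regex special characters are: . * + ? [ ] ( ) { } \ ^ $ |
Scanning 'val99val\ qux 42^':
  pos 8: '\' -> SPECIAL
  pos 16: '^' -> SPECIAL
Special chars found: ['\\', '^']
Total: 2

2


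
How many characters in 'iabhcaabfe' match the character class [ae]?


Character class [ae] matches any of: {a, e}
Scanning string 'iabhcaabfe' character by character:
  pos 0: 'i' -> no
  pos 1: 'a' -> MATCH
  pos 2: 'b' -> no
  pos 3: 'h' -> no
  pos 4: 'c' -> no
  pos 5: 'a' -> MATCH
  pos 6: 'a' -> MATCH
  pos 7: 'b' -> no
  pos 8: 'f' -> no
  pos 9: 'e' -> MATCH
Total matches: 4

4


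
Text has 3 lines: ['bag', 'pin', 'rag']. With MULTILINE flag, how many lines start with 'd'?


With MULTILINE flag, ^ matches the start of each line.
Lines: ['bag', 'pin', 'rag']
Checking which lines start with 'd':
  Line 1: 'bag' -> no
  Line 2: 'pin' -> no
  Line 3: 'rag' -> no
Matching lines: []
Count: 0

0


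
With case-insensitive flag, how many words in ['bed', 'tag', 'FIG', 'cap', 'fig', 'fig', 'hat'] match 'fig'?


Case-insensitive matching: compare each word's lowercase form to 'fig'.
  'bed' -> lower='bed' -> no
  'tag' -> lower='tag' -> no
  'FIG' -> lower='fig' -> MATCH
  'cap' -> lower='cap' -> no
  'fig' -> lower='fig' -> MATCH
  'fig' -> lower='fig' -> MATCH
  'hat' -> lower='hat' -> no
Matches: ['FIG', 'fig', 'fig']
Count: 3

3


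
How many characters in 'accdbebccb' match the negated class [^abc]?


Negated class [^abc] matches any char NOT in {a, b, c}
Scanning 'accdbebccb':
  pos 0: 'a' -> no (excluded)
  pos 1: 'c' -> no (excluded)
  pos 2: 'c' -> no (excluded)
  pos 3: 'd' -> MATCH
  pos 4: 'b' -> no (excluded)
  pos 5: 'e' -> MATCH
  pos 6: 'b' -> no (excluded)
  pos 7: 'c' -> no (excluded)
  pos 8: 'c' -> no (excluded)
  pos 9: 'b' -> no (excluded)
Total matches: 2

2


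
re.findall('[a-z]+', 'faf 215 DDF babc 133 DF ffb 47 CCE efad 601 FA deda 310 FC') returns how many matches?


Pattern '[a-z]+' finds one or more lowercase letters.
Text: 'faf 215 DDF babc 133 DF ffb 47 CCE efad 601 FA deda 310 FC'
Scanning for matches:
  Match 1: 'faf'
  Match 2: 'babc'
  Match 3: 'ffb'
  Match 4: 'efad'
  Match 5: 'deda'
Total matches: 5

5


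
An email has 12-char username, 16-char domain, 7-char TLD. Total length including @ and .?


An email address has format: username@domain.tld
Username length: 12
'@' character: 1
Domain length: 16
'.' character: 1
TLD length: 7
Total = 12 + 1 + 16 + 1 + 7 = 37

37


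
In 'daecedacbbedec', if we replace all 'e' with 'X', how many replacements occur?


re.sub('e', 'X', text) replaces every occurrence of 'e' with 'X'.
Text: 'daecedacbbedec'
Scanning for 'e':
  pos 2: 'e' -> replacement #1
  pos 4: 'e' -> replacement #2
  pos 10: 'e' -> replacement #3
  pos 12: 'e' -> replacement #4
Total replacements: 4

4


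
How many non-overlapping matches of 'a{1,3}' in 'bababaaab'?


Pattern 'a{1,3}' matches between 1 and 3 consecutive a's (greedy).
String: 'bababaaab'
Finding runs of a's and applying greedy matching:
  Run at pos 1: 'a' (length 1)
  Run at pos 3: 'a' (length 1)
  Run at pos 5: 'aaa' (length 3)
Matches: ['a', 'a', 'aaa']
Count: 3

3


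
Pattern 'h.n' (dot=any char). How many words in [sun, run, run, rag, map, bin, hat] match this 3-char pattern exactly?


Pattern 'h.n' means: starts with 'h', any single char, ends with 'n'.
Checking each word (must be exactly 3 chars):
  'sun' (len=3): no
  'run' (len=3): no
  'run' (len=3): no
  'rag' (len=3): no
  'map' (len=3): no
  'bin' (len=3): no
  'hat' (len=3): no
Matching words: []
Total: 0

0


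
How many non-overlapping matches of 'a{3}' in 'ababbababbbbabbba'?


Pattern 'a{3}' matches exactly 3 consecutive a's (greedy, non-overlapping).
String: 'ababbababbbbabbba'
Scanning for runs of a's:
  Run at pos 0: 'a' (length 1) -> 0 match(es)
  Run at pos 2: 'a' (length 1) -> 0 match(es)
  Run at pos 5: 'a' (length 1) -> 0 match(es)
  Run at pos 7: 'a' (length 1) -> 0 match(es)
  Run at pos 12: 'a' (length 1) -> 0 match(es)
  Run at pos 16: 'a' (length 1) -> 0 match(es)
Matches found: []
Total: 0

0


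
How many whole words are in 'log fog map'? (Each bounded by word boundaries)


Word boundaries (\b) mark the start/end of each word.
Text: 'log fog map'
Splitting by whitespace:
  Word 1: 'log'
  Word 2: 'fog'
  Word 3: 'map'
Total whole words: 3

3


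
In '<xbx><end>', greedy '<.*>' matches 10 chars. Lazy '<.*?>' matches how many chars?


Greedy '<.*>' tries to match as MUCH as possible.
Lazy '<.*?>' tries to match as LITTLE as possible.

String: '<xbx><end>'
Greedy '<.*>' starts at first '<' and extends to the LAST '>': '<xbx><end>' (10 chars)
Lazy '<.*?>' starts at first '<' and stops at the FIRST '>': '<xbx>' (5 chars)

5


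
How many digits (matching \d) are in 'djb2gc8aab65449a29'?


\d matches any digit 0-9.
Scanning 'djb2gc8aab65449a29':
  pos 3: '2' -> DIGIT
  pos 6: '8' -> DIGIT
  pos 10: '6' -> DIGIT
  pos 11: '5' -> DIGIT
  pos 12: '4' -> DIGIT
  pos 13: '4' -> DIGIT
  pos 14: '9' -> DIGIT
  pos 16: '2' -> DIGIT
  pos 17: '9' -> DIGIT
Digits found: ['2', '8', '6', '5', '4', '4', '9', '2', '9']
Total: 9

9


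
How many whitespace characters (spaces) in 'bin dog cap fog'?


\s matches whitespace characters (spaces, tabs, etc.).
Text: 'bin dog cap fog'
This text has 4 words separated by spaces.
Number of spaces = number of words - 1 = 4 - 1 = 3

3


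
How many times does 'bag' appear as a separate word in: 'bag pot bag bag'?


Scanning each word for exact match 'bag':
  Word 1: 'bag' -> MATCH
  Word 2: 'pot' -> no
  Word 3: 'bag' -> MATCH
  Word 4: 'bag' -> MATCH
Total matches: 3

3


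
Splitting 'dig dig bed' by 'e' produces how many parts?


Splitting by 'e' breaks the string at each occurrence of the separator.
Text: 'dig dig bed'
Parts after split:
  Part 1: 'dig dig b'
  Part 2: 'd'
Total parts: 2

2


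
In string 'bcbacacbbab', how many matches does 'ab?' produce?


Pattern 'ab?' matches 'a' optionally followed by 'b'.
String: 'bcbacacbbab'
Scanning left to right for 'a' then checking next char:
  Match 1: 'a' (a not followed by b)
  Match 2: 'a' (a not followed by b)
  Match 3: 'ab' (a followed by b)
Total matches: 3

3


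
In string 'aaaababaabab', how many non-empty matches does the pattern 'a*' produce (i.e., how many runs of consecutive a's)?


Pattern 'a*' matches zero or more a's. We want non-empty runs of consecutive a's.
String: 'aaaababaabab'
Walking through the string to find runs of a's:
  Run 1: positions 0-3 -> 'aaaa'
  Run 2: positions 5-5 -> 'a'
  Run 3: positions 7-8 -> 'aa'
  Run 4: positions 10-10 -> 'a'
Non-empty runs found: ['aaaa', 'a', 'aa', 'a']
Count: 4

4


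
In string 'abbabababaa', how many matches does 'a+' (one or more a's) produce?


Pattern 'a+' matches one or more consecutive a's.
String: 'abbabababaa'
Scanning for runs of a:
  Match 1: 'a' (length 1)
  Match 2: 'a' (length 1)
  Match 3: 'a' (length 1)
  Match 4: 'a' (length 1)
  Match 5: 'aa' (length 2)
Total matches: 5

5


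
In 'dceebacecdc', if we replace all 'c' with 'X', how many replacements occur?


re.sub('c', 'X', text) replaces every occurrence of 'c' with 'X'.
Text: 'dceebacecdc'
Scanning for 'c':
  pos 1: 'c' -> replacement #1
  pos 6: 'c' -> replacement #2
  pos 8: 'c' -> replacement #3
  pos 10: 'c' -> replacement #4
Total replacements: 4

4


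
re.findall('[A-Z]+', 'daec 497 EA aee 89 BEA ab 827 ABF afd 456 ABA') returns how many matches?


Pattern '[A-Z]+' finds one or more uppercase letters.
Text: 'daec 497 EA aee 89 BEA ab 827 ABF afd 456 ABA'
Scanning for matches:
  Match 1: 'EA'
  Match 2: 'BEA'
  Match 3: 'ABF'
  Match 4: 'ABA'
Total matches: 4

4


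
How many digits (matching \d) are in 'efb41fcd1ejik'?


\d matches any digit 0-9.
Scanning 'efb41fcd1ejik':
  pos 3: '4' -> DIGIT
  pos 4: '1' -> DIGIT
  pos 8: '1' -> DIGIT
Digits found: ['4', '1', '1']
Total: 3

3


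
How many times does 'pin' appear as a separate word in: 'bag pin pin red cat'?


Scanning each word for exact match 'pin':
  Word 1: 'bag' -> no
  Word 2: 'pin' -> MATCH
  Word 3: 'pin' -> MATCH
  Word 4: 'red' -> no
  Word 5: 'cat' -> no
Total matches: 2

2


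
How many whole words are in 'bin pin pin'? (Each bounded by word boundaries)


Word boundaries (\b) mark the start/end of each word.
Text: 'bin pin pin'
Splitting by whitespace:
  Word 1: 'bin'
  Word 2: 'pin'
  Word 3: 'pin'
Total whole words: 3

3


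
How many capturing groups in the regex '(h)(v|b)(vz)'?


To count capturing groups, count each '(' that starts a group.
Pattern: '(h)(v|b)(vz)'
Walking through the pattern:
  Position 0: '(' -> group #1
  Position 3: '(' -> group #2
  Position 8: '(' -> group #3
Total capturing groups: 3

3


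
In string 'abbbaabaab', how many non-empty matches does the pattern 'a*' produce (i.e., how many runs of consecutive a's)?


Pattern 'a*' matches zero or more a's. We want non-empty runs of consecutive a's.
String: 'abbbaabaab'
Walking through the string to find runs of a's:
  Run 1: positions 0-0 -> 'a'
  Run 2: positions 4-5 -> 'aa'
  Run 3: positions 7-8 -> 'aa'
Non-empty runs found: ['a', 'aa', 'aa']
Count: 3

3


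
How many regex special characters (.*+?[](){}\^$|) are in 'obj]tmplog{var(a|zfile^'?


Regex special characters are: . * + ? [ ] ( ) { } \ ^ $ |
Scanning 'obj]tmplog{var(a|zfile^':
  pos 3: ']' -> SPECIAL
  pos 10: '{' -> SPECIAL
  pos 14: '(' -> SPECIAL
  pos 16: '|' -> SPECIAL
  pos 22: '^' -> SPECIAL
Special chars found: [']', '{', '(', '|', '^']
Total: 5

5


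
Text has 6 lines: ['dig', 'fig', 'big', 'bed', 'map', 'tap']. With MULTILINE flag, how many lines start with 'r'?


With MULTILINE flag, ^ matches the start of each line.
Lines: ['dig', 'fig', 'big', 'bed', 'map', 'tap']
Checking which lines start with 'r':
  Line 1: 'dig' -> no
  Line 2: 'fig' -> no
  Line 3: 'big' -> no
  Line 4: 'bed' -> no
  Line 5: 'map' -> no
  Line 6: 'tap' -> no
Matching lines: []
Count: 0

0


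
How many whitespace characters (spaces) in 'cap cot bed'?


\s matches whitespace characters (spaces, tabs, etc.).
Text: 'cap cot bed'
This text has 3 words separated by spaces.
Number of spaces = number of words - 1 = 3 - 1 = 2

2


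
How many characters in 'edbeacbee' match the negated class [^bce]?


Negated class [^bce] matches any char NOT in {b, c, e}
Scanning 'edbeacbee':
  pos 0: 'e' -> no (excluded)
  pos 1: 'd' -> MATCH
  pos 2: 'b' -> no (excluded)
  pos 3: 'e' -> no (excluded)
  pos 4: 'a' -> MATCH
  pos 5: 'c' -> no (excluded)
  pos 6: 'b' -> no (excluded)
  pos 7: 'e' -> no (excluded)
  pos 8: 'e' -> no (excluded)
Total matches: 2

2


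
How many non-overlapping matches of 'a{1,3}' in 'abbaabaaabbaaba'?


Pattern 'a{1,3}' matches between 1 and 3 consecutive a's (greedy).
String: 'abbaabaaabbaaba'
Finding runs of a's and applying greedy matching:
  Run at pos 0: 'a' (length 1)
  Run at pos 3: 'aa' (length 2)
  Run at pos 6: 'aaa' (length 3)
  Run at pos 11: 'aa' (length 2)
  Run at pos 14: 'a' (length 1)
Matches: ['a', 'aa', 'aaa', 'aa', 'a']
Count: 5

5


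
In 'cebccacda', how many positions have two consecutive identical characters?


Looking for consecutive identical characters in 'cebccacda':
  pos 0-1: 'c' vs 'e' -> different
  pos 1-2: 'e' vs 'b' -> different
  pos 2-3: 'b' vs 'c' -> different
  pos 3-4: 'c' vs 'c' -> MATCH ('cc')
  pos 4-5: 'c' vs 'a' -> different
  pos 5-6: 'a' vs 'c' -> different
  pos 6-7: 'c' vs 'd' -> different
  pos 7-8: 'd' vs 'a' -> different
Consecutive identical pairs: ['cc']
Count: 1

1


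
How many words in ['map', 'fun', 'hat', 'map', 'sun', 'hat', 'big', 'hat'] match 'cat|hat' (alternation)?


Alternation 'cat|hat' matches either 'cat' or 'hat'.
Checking each word:
  'map' -> no
  'fun' -> no
  'hat' -> MATCH
  'map' -> no
  'sun' -> no
  'hat' -> MATCH
  'big' -> no
  'hat' -> MATCH
Matches: ['hat', 'hat', 'hat']
Count: 3

3


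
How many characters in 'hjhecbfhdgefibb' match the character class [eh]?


Character class [eh] matches any of: {e, h}
Scanning string 'hjhecbfhdgefibb' character by character:
  pos 0: 'h' -> MATCH
  pos 1: 'j' -> no
  pos 2: 'h' -> MATCH
  pos 3: 'e' -> MATCH
  pos 4: 'c' -> no
  pos 5: 'b' -> no
  pos 6: 'f' -> no
  pos 7: 'h' -> MATCH
  pos 8: 'd' -> no
  pos 9: 'g' -> no
  pos 10: 'e' -> MATCH
  pos 11: 'f' -> no
  pos 12: 'i' -> no
  pos 13: 'b' -> no
  pos 14: 'b' -> no
Total matches: 5

5


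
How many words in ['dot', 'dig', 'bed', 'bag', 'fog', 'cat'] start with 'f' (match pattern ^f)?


Pattern ^f anchors to start of word. Check which words begin with 'f':
  'dot' -> no
  'dig' -> no
  'bed' -> no
  'bag' -> no
  'fog' -> MATCH (starts with 'f')
  'cat' -> no
Matching words: ['fog']
Count: 1

1


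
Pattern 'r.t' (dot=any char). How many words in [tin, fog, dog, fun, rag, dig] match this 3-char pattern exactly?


Pattern 'r.t' means: starts with 'r', any single char, ends with 't'.
Checking each word (must be exactly 3 chars):
  'tin' (len=3): no
  'fog' (len=3): no
  'dog' (len=3): no
  'fun' (len=3): no
  'rag' (len=3): no
  'dig' (len=3): no
Matching words: []
Total: 0

0


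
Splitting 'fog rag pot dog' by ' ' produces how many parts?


Splitting by ' ' breaks the string at each occurrence of the separator.
Text: 'fog rag pot dog'
Parts after split:
  Part 1: 'fog'
  Part 2: 'rag'
  Part 3: 'pot'
  Part 4: 'dog'
Total parts: 4

4


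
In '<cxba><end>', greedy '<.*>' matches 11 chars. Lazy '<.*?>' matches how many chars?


Greedy '<.*>' tries to match as MUCH as possible.
Lazy '<.*?>' tries to match as LITTLE as possible.

String: '<cxba><end>'
Greedy '<.*>' starts at first '<' and extends to the LAST '>': '<cxba><end>' (11 chars)
Lazy '<.*?>' starts at first '<' and stops at the FIRST '>': '<cxba>' (6 chars)

6


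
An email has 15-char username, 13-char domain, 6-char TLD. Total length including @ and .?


An email address has format: username@domain.tld
Username length: 15
'@' character: 1
Domain length: 13
'.' character: 1
TLD length: 6
Total = 15 + 1 + 13 + 1 + 6 = 36

36


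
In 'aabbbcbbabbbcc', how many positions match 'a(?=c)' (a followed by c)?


Lookahead 'a(?=c)' matches 'a' only when followed by 'c'.
String: 'aabbbcbbabbbcc'
Checking each position where char is 'a':
  pos 0: 'a' -> no (next='a')
  pos 1: 'a' -> no (next='b')
  pos 8: 'a' -> no (next='b')
Matching positions: []
Count: 0

0


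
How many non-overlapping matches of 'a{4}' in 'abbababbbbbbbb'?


Pattern 'a{4}' matches exactly 4 consecutive a's (greedy, non-overlapping).
String: 'abbababbbbbbbb'
Scanning for runs of a's:
  Run at pos 0: 'a' (length 1) -> 0 match(es)
  Run at pos 3: 'a' (length 1) -> 0 match(es)
  Run at pos 5: 'a' (length 1) -> 0 match(es)
Matches found: []
Total: 0

0


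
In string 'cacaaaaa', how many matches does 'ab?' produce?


Pattern 'ab?' matches 'a' optionally followed by 'b'.
String: 'cacaaaaa'
Scanning left to right for 'a' then checking next char:
  Match 1: 'a' (a not followed by b)
  Match 2: 'a' (a not followed by b)
  Match 3: 'a' (a not followed by b)
  Match 4: 'a' (a not followed by b)
  Match 5: 'a' (a not followed by b)
  Match 6: 'a' (a not followed by b)
Total matches: 6

6


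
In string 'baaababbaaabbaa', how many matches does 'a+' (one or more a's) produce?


Pattern 'a+' matches one or more consecutive a's.
String: 'baaababbaaabbaa'
Scanning for runs of a:
  Match 1: 'aaa' (length 3)
  Match 2: 'a' (length 1)
  Match 3: 'aaa' (length 3)
  Match 4: 'aa' (length 2)
Total matches: 4

4


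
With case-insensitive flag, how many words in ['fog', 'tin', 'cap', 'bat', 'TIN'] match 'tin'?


Case-insensitive matching: compare each word's lowercase form to 'tin'.
  'fog' -> lower='fog' -> no
  'tin' -> lower='tin' -> MATCH
  'cap' -> lower='cap' -> no
  'bat' -> lower='bat' -> no
  'TIN' -> lower='tin' -> MATCH
Matches: ['tin', 'TIN']
Count: 2

2


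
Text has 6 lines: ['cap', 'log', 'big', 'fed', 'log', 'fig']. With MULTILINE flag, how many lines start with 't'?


With MULTILINE flag, ^ matches the start of each line.
Lines: ['cap', 'log', 'big', 'fed', 'log', 'fig']
Checking which lines start with 't':
  Line 1: 'cap' -> no
  Line 2: 'log' -> no
  Line 3: 'big' -> no
  Line 4: 'fed' -> no
  Line 5: 'log' -> no
  Line 6: 'fig' -> no
Matching lines: []
Count: 0

0


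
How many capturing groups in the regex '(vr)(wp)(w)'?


To count capturing groups, count each '(' that starts a group.
Pattern: '(vr)(wp)(w)'
Walking through the pattern:
  Position 0: '(' -> group #1
  Position 4: '(' -> group #2
  Position 8: '(' -> group #3
Total capturing groups: 3

3


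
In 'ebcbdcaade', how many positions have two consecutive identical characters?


Looking for consecutive identical characters in 'ebcbdcaade':
  pos 0-1: 'e' vs 'b' -> different
  pos 1-2: 'b' vs 'c' -> different
  pos 2-3: 'c' vs 'b' -> different
  pos 3-4: 'b' vs 'd' -> different
  pos 4-5: 'd' vs 'c' -> different
  pos 5-6: 'c' vs 'a' -> different
  pos 6-7: 'a' vs 'a' -> MATCH ('aa')
  pos 7-8: 'a' vs 'd' -> different
  pos 8-9: 'd' vs 'e' -> different
Consecutive identical pairs: ['aa']
Count: 1

1


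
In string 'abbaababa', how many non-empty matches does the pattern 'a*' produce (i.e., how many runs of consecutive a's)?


Pattern 'a*' matches zero or more a's. We want non-empty runs of consecutive a's.
String: 'abbaababa'
Walking through the string to find runs of a's:
  Run 1: positions 0-0 -> 'a'
  Run 2: positions 3-4 -> 'aa'
  Run 3: positions 6-6 -> 'a'
  Run 4: positions 8-8 -> 'a'
Non-empty runs found: ['a', 'aa', 'a', 'a']
Count: 4

4


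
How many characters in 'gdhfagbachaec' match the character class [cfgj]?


Character class [cfgj] matches any of: {c, f, g, j}
Scanning string 'gdhfagbachaec' character by character:
  pos 0: 'g' -> MATCH
  pos 1: 'd' -> no
  pos 2: 'h' -> no
  pos 3: 'f' -> MATCH
  pos 4: 'a' -> no
  pos 5: 'g' -> MATCH
  pos 6: 'b' -> no
  pos 7: 'a' -> no
  pos 8: 'c' -> MATCH
  pos 9: 'h' -> no
  pos 10: 'a' -> no
  pos 11: 'e' -> no
  pos 12: 'c' -> MATCH
Total matches: 5

5


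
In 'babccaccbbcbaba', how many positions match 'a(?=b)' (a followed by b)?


Lookahead 'a(?=b)' matches 'a' only when followed by 'b'.
String: 'babccaccbbcbaba'
Checking each position where char is 'a':
  pos 1: 'a' -> MATCH (next='b')
  pos 5: 'a' -> no (next='c')
  pos 12: 'a' -> MATCH (next='b')
Matching positions: [1, 12]
Count: 2

2


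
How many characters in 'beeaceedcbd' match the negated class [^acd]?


Negated class [^acd] matches any char NOT in {a, c, d}
Scanning 'beeaceedcbd':
  pos 0: 'b' -> MATCH
  pos 1: 'e' -> MATCH
  pos 2: 'e' -> MATCH
  pos 3: 'a' -> no (excluded)
  pos 4: 'c' -> no (excluded)
  pos 5: 'e' -> MATCH
  pos 6: 'e' -> MATCH
  pos 7: 'd' -> no (excluded)
  pos 8: 'c' -> no (excluded)
  pos 9: 'b' -> MATCH
  pos 10: 'd' -> no (excluded)
Total matches: 6

6


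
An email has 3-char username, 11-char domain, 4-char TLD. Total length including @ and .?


An email address has format: username@domain.tld
Username length: 3
'@' character: 1
Domain length: 11
'.' character: 1
TLD length: 4
Total = 3 + 1 + 11 + 1 + 4 = 20

20


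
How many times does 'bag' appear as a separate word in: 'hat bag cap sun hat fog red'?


Scanning each word for exact match 'bag':
  Word 1: 'hat' -> no
  Word 2: 'bag' -> MATCH
  Word 3: 'cap' -> no
  Word 4: 'sun' -> no
  Word 5: 'hat' -> no
  Word 6: 'fog' -> no
  Word 7: 'red' -> no
Total matches: 1

1


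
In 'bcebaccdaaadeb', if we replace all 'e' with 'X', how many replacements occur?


re.sub('e', 'X', text) replaces every occurrence of 'e' with 'X'.
Text: 'bcebaccdaaadeb'
Scanning for 'e':
  pos 2: 'e' -> replacement #1
  pos 12: 'e' -> replacement #2
Total replacements: 2

2


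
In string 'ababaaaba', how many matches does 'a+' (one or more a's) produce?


Pattern 'a+' matches one or more consecutive a's.
String: 'ababaaaba'
Scanning for runs of a:
  Match 1: 'a' (length 1)
  Match 2: 'a' (length 1)
  Match 3: 'aaa' (length 3)
  Match 4: 'a' (length 1)
Total matches: 4

4


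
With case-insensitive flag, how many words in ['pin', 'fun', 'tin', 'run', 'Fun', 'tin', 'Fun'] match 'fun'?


Case-insensitive matching: compare each word's lowercase form to 'fun'.
  'pin' -> lower='pin' -> no
  'fun' -> lower='fun' -> MATCH
  'tin' -> lower='tin' -> no
  'run' -> lower='run' -> no
  'Fun' -> lower='fun' -> MATCH
  'tin' -> lower='tin' -> no
  'Fun' -> lower='fun' -> MATCH
Matches: ['fun', 'Fun', 'Fun']
Count: 3

3


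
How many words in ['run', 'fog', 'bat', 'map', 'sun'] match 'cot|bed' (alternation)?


Alternation 'cot|bed' matches either 'cot' or 'bed'.
Checking each word:
  'run' -> no
  'fog' -> no
  'bat' -> no
  'map' -> no
  'sun' -> no
Matches: []
Count: 0

0


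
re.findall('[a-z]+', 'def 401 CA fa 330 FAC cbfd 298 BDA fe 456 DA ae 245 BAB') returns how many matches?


Pattern '[a-z]+' finds one or more lowercase letters.
Text: 'def 401 CA fa 330 FAC cbfd 298 BDA fe 456 DA ae 245 BAB'
Scanning for matches:
  Match 1: 'def'
  Match 2: 'fa'
  Match 3: 'cbfd'
  Match 4: 'fe'
  Match 5: 'ae'
Total matches: 5

5


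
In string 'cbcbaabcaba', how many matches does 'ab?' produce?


Pattern 'ab?' matches 'a' optionally followed by 'b'.
String: 'cbcbaabcaba'
Scanning left to right for 'a' then checking next char:
  Match 1: 'a' (a not followed by b)
  Match 2: 'ab' (a followed by b)
  Match 3: 'ab' (a followed by b)
  Match 4: 'a' (a not followed by b)
Total matches: 4

4


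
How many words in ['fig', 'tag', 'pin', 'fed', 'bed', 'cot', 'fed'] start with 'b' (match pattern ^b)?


Pattern ^b anchors to start of word. Check which words begin with 'b':
  'fig' -> no
  'tag' -> no
  'pin' -> no
  'fed' -> no
  'bed' -> MATCH (starts with 'b')
  'cot' -> no
  'fed' -> no
Matching words: ['bed']
Count: 1

1


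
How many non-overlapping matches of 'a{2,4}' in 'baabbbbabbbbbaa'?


Pattern 'a{2,4}' matches between 2 and 4 consecutive a's (greedy).
String: 'baabbbbabbbbbaa'
Finding runs of a's and applying greedy matching:
  Run at pos 1: 'aa' (length 2)
  Run at pos 7: 'a' (length 1)
  Run at pos 13: 'aa' (length 2)
Matches: ['aa', 'aa']
Count: 2

2


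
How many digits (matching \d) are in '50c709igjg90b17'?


\d matches any digit 0-9.
Scanning '50c709igjg90b17':
  pos 0: '5' -> DIGIT
  pos 1: '0' -> DIGIT
  pos 3: '7' -> DIGIT
  pos 4: '0' -> DIGIT
  pos 5: '9' -> DIGIT
  pos 10: '9' -> DIGIT
  pos 11: '0' -> DIGIT
  pos 13: '1' -> DIGIT
  pos 14: '7' -> DIGIT
Digits found: ['5', '0', '7', '0', '9', '9', '0', '1', '7']
Total: 9

9


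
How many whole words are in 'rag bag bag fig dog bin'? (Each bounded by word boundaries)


Word boundaries (\b) mark the start/end of each word.
Text: 'rag bag bag fig dog bin'
Splitting by whitespace:
  Word 1: 'rag'
  Word 2: 'bag'
  Word 3: 'bag'
  Word 4: 'fig'
  Word 5: 'dog'
  Word 6: 'bin'
Total whole words: 6

6
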